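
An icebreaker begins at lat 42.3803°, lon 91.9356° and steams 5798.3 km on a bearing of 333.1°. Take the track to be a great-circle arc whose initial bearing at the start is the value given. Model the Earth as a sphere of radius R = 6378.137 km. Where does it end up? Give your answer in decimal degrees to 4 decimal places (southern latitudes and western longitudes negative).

The arc subtends δ = 5798.3/6378.137 = 0.909090 rad at the centre.
With φ₁ = 42.3803° = 0.739676 rad and θ = 333.1° = 5.813692 rad:
Applying the spherical law of cosines for sides, sin φ₂ = sin φ₁ cos δ + cos φ₁ sin δ cos θ = 0.933903, so φ₂ = 69.0517°.
Δλ = atan2( sin θ sin δ cos φ₁ , cos δ − sin φ₁ sin φ₂ ) = atan2(-0.263671, -0.015032) = -1.627745 rad = -93.2629°.
Hence λ₂ = 91.9356° + -93.2629° = -1.3273°.

latitude 69.0517°, longitude -1.3273°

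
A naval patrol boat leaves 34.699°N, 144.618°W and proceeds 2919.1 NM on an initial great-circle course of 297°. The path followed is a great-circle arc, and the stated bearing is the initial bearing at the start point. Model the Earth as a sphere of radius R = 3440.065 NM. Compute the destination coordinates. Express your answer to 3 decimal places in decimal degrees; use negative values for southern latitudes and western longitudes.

latitude 41.024°, longitude 152.987°

The arc subtends δ = 2919.1/3440.065 = 0.848560 rad at the centre.
With φ₁ = 34.699° = 0.605612 rad and θ = 297° = 5.183628 rad:
Destination latitude: φ₂ = arcsin( sin φ₁ cos δ + cos φ₁ sin δ cos θ ) = arcsin(0.656381) = 41.024°.
For the longitude increment, Δλ = atan2( sin θ sin δ cos φ₁, cos δ − sin φ₁ sin φ₂ ) = atan2(-0.549649, 0.287410) = -62.395°.
λ₂ = -144.618° + -62.395° = -207.013°, normalized to (−180°, 180°] → 152.987°.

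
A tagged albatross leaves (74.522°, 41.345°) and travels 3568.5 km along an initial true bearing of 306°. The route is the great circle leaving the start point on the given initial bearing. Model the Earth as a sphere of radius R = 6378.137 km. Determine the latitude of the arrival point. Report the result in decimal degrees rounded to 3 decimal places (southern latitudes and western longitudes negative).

latitude 64.164°

Central angle δ = d/R = 0.559489 rad.
With φ₁ = 74.522° = 1.300654 rad and θ = 306° = 5.340708 rad:
Destination latitude: φ₂ = arcsin( sin φ₁ cos δ + cos φ₁ sin δ cos θ ) = arcsin(0.900044) = 64.164°.
Δλ = atan2( sin θ sin δ cos φ₁ , cos δ − sin φ₁ sin φ₂ ) = atan2(-0.114590, -0.019876) = -1.742537 rad = -99.840°.
λ₂ = 41.345° + -99.840° = -58.495°.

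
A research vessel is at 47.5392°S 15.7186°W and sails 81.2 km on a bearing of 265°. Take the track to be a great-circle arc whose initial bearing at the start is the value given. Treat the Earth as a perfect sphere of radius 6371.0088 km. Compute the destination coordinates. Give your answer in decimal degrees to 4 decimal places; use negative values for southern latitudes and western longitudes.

Central angle δ = d/R = 0.012745 rad.
Converting: φ₁ = -0.829716 rad, θ = 4.625123 rad.
Destination latitude: φ₂ = arcsin( sin φ₁ cos δ + cos φ₁ sin δ cos θ ) = arcsin(-0.738429) = -47.5978°.
Then Δλ = atan2(-0.008571, 0.455150) = -0.018829 rad, from sin θ sin δ cos φ₁ over cos δ − sin φ₁ sin φ₂.
λ₂ = -15.7186° + -1.0788° = -16.7974°.

latitude -47.5978°, longitude -16.7974°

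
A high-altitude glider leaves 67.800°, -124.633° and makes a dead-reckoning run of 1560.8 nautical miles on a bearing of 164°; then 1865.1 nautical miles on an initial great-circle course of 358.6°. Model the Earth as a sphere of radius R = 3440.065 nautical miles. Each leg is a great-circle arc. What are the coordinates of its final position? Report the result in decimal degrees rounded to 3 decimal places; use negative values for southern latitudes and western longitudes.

Apply the spherical direct solution leg by leg, carrying full precision between legs.
Leg 1: from (67.800°, -124.633°), δ = 1560.8/3440.065 = 0.453712 rad, θ = 164° → φ = 42.299°, λ = -115.232°.
Leg 2: from (42.299°, -115.232°), δ = 1865.1/3440.065 = 0.542170 rad, θ = 358.6° → φ = 73.340°, λ = -117.753°.

latitude 73.340°, longitude -117.753°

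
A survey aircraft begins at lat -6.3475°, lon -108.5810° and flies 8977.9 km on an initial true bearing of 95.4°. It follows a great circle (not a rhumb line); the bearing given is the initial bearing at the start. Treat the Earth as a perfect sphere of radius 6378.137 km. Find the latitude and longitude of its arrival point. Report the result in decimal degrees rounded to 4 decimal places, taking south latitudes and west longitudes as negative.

Angular distance δ = d/R = 8977.9 / 6378.137 = 1.407605 rad.
Converting: φ₁ = -0.110785 rad, θ = 1.665044 rad.
Destination latitude: φ₂ = arcsin( sin φ₁ cos δ + cos φ₁ sin δ cos θ ) = arcsin(-0.110251) = -6.3298°.
Δλ = atan2( sin θ sin δ cos φ₁ , cos δ − sin φ₁ sin φ₂ ) = atan2(0.976313, 0.150278) = 1.418070 rad = 81.2495°.
λ₂ = λ₁ + Δλ = -27.3315°.

latitude -6.3298°, longitude -27.3315°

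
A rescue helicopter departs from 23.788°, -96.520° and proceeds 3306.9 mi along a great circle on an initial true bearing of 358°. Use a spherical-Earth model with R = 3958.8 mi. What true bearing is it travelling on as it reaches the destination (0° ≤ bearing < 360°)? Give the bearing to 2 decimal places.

Central angle δ = d/R = 0.835329 rad.
With φ₁ = 23.788° = 0.415179 rad and θ = 358° = 6.248279 rad:
Destination latitude: φ₂ = arcsin( sin φ₁ cos δ + cos φ₁ sin δ cos θ ) = arcsin(0.948731) = 71.574°.
Δλ = atan2( sin θ sin δ cos φ₁ , cos δ − sin φ₁ sin φ₂ ) = atan2(-0.023680, 0.288260) = -0.081964 rad = -4.696°.
Hence λ₂ = -96.520° + -4.696° = -101.216°.
The forward bearing on arrival equals the back-azimuth from the destination plus 180°.
Back-azimuth from P₂ (71.57°, -101.22°) to P₁ (23.79°, -96.52°), with Δλ' = λ₁ − λ₂ = 4.70°: atan2( sin Δλ' cos φ₁ , cos φ₂ sin φ₁ − sin φ₂ cos φ₁ cos Δλ' ) = 174.20°.
Final bearing = (174.20° + 180°) mod 360° = 354.20°.

final bearing 354.20°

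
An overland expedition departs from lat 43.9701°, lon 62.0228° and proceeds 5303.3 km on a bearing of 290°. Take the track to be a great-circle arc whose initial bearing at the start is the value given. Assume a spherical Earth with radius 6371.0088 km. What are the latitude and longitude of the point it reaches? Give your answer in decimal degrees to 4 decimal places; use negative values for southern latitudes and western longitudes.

latitude 40.4935°, longitude -4.0186°

The arc subtends δ = 5303.3/6371.0088 = 0.832411 rad at the centre.
With φ₁ = 43.9701° = 0.767423 rad and θ = 290° = 5.061455 rad:
Destination latitude: φ₂ = arcsin( sin φ₁ cos δ + cos φ₁ sin δ cos θ ) = arcsin(0.649362) = 40.4935°.
Then Δλ = atan2(-0.500161, 0.222254) = -1.152639 rad, from sin θ sin δ cos φ₁ over cos δ − sin φ₁ sin φ₂.
λ₂ = λ₁ + Δλ = -4.0186°.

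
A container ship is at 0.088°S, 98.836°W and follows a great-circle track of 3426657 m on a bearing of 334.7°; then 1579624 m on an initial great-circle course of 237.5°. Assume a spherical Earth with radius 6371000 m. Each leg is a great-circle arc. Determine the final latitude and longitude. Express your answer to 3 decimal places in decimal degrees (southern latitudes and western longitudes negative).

latitude 19.315°, longitude -125.795°

Apply the spherical direct solution leg by leg, carrying full precision between legs.
Leg 1: from (-0.088°, -98.836°), δ = 3426657/6371000 = 0.537852 rad, θ = 334.7° → φ = 27.506°, λ = -113.126°.
Leg 2: from (27.506°, -113.126°), δ = 1579624/6371000 = 0.247940 rad, θ = 237.5° → φ = 19.315°, λ = -125.795°.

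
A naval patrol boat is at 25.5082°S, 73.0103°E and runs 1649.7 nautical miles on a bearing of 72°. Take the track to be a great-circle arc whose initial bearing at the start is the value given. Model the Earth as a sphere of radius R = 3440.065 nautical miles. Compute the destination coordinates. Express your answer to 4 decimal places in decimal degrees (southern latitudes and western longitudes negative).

δ = 1649.7/3440.065 = 0.479555 rad (27.4765°).
Start latitude φ₁ = -0.445202 rad; initial bearing θ = 1.256637 rad.
Destination latitude: φ₂ = arcsin( sin φ₁ cos δ + cos φ₁ sin δ cos θ ) = arcsin(-0.253386) = -14.6780°.
For the longitude increment, Δλ = atan2( sin θ sin δ cos φ₁, cos δ − sin φ₁ sin φ₂ ) = atan2(0.396030, 0.778082) = 26.9753°.
λ₂ = λ₁ + Δλ = 99.9856°.

latitude -14.6780°, longitude 99.9856°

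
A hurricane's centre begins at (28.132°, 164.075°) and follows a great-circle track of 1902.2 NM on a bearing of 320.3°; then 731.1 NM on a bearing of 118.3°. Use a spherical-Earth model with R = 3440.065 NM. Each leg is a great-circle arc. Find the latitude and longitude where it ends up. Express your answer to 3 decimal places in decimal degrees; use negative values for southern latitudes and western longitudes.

Apply the spherical direct solution leg by leg, carrying full precision between legs.
Leg 1: from (28.132°, 164.075°), δ = 1902.2/3440.065 = 0.552955 rad, θ = 320.3° → φ = 49.252°, λ = 133.146°.
Leg 2: from (49.252°, 133.146°), δ = 731.1/3440.065 = 0.212525 rad, θ = 118.3° → φ = 42.476°, λ = 147.730°.

latitude 42.476°, longitude 147.730°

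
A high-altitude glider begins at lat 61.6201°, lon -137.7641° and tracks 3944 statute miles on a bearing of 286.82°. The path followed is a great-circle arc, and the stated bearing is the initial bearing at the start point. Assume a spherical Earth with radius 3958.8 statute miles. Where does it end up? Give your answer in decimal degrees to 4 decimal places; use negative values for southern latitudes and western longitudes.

latitude 36.4120°, longitude 135.4124°

Central angle δ = d/R = 0.996261 rad.
Converting: φ₁ = 1.075474 rad, θ = 5.005953 rad.
sin φ₂ = sin φ₁ cos δ + cos φ₁ sin δ cos θ = (0.879815)(0.543444) + (0.475316)(0.839445)(0.289366) = 0.593588
φ₂ = asin(0.593588) = 0.635510 rad = 36.4120°.
Δλ = atan2( sin θ sin δ cos φ₁ , cos δ − sin φ₁ sin φ₂ ) = atan2(-0.381932, 0.021196) = -1.515355 rad = -86.8235°.
λ₂ = -137.7641° + -86.8235° = -224.5876°, normalized to (−180°, 180°] → 135.4124°.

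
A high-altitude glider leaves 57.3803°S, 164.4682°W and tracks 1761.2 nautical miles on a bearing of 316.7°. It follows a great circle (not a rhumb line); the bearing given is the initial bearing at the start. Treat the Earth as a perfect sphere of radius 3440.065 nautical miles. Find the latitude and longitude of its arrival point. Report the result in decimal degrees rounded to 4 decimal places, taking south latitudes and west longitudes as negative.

latitude -32.8255°, longitude 171.9650°

The arc subtends δ = 1761.2/3440.065 = 0.511967 rad at the centre.
Converting: φ₁ = -1.001475 rad, θ = 5.527458 rad.
Destination latitude: φ₂ = arcsin( sin φ₁ cos δ + cos φ₁ sin δ cos θ ) = arcsin(-0.542082) = -32.8255°.
Δλ = atan2( sin θ sin δ cos φ₁ , cos δ − sin φ₁ sin φ₂ ) = atan2(-0.181112, 0.415205) = -0.411319 rad = -23.5668°.
λ₂ = -164.4682° + -23.5668° = -188.0350°, normalized to (−180°, 180°] → 171.9650°.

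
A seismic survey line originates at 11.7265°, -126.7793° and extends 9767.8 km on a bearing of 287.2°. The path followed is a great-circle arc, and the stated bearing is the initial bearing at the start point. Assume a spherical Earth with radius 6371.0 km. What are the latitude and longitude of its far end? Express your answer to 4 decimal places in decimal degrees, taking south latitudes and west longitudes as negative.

latitude 17.2762°, longitude 141.8272°

Central angle δ = d/R = 1.533166 rad.
Converting: φ₁ = 0.204666 rad, θ = 5.012586 rad.
Applying the spherical law of cosines for sides, sin φ₂ = sin φ₁ cos δ + cos φ₁ sin δ cos θ = 0.296978, so φ₂ = 17.2762°.
Then Δλ = atan2(-0.934678, -0.022736) = -1.595117 rad, from sin θ sin δ cos φ₁ over cos δ − sin φ₁ sin φ₂.
λ₂ = -126.7793° + -91.3935° = -218.1728°, normalized to (−180°, 180°] → 141.8272°.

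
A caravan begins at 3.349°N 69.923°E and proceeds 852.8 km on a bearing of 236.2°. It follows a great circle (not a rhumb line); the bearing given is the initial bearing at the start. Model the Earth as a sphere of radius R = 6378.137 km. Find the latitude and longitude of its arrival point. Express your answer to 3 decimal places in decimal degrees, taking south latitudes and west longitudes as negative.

latitude -0.925°, longitude 63.562°

The arc subtends δ = 852.8/6378.137 = 0.133707 rad at the centre.
Start latitude φ₁ = 0.058451 rad; initial bearing θ = 4.122468 rad.
sin φ₂ = sin φ₁ cos δ + cos φ₁ sin δ cos θ = (0.058418)(0.991075) + (0.998292)(0.133309)(-0.556296) = -0.016136
φ₂ = asin(-0.016136) = -0.016137 rad = -0.925°.
Then Δλ = atan2(-0.110588, 0.992017) = -0.111020 rad, from sin θ sin δ cos φ₁ over cos δ − sin φ₁ sin φ₂.
λ₂ = λ₁ + Δλ = 63.562°.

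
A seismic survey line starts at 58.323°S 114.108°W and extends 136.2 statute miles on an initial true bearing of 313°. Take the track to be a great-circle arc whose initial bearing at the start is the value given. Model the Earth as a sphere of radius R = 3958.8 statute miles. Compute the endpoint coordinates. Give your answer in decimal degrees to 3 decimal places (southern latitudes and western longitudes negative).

latitude -56.950°, longitude -116.752°

δ = 136.2/3958.8 = 0.034404 rad (1.9712°).
With φ₁ = -58.323° = -1.017928 rad and θ = 313° = 5.462881 rad:
sin φ₂ = sin φ₁ cos δ + cos φ₁ sin δ cos θ = (-0.851022)(0.999408) + (0.525130)(0.034398)(0.681998) = -0.838199
φ₂ = asin(-0.838199) = -0.993973 rad = -56.950°.
For the longitude increment, Δλ = atan2( sin θ sin δ cos φ₁, cos δ − sin φ₁ sin φ₂ ) = atan2(-0.013211, 0.286082) = -2.644°.
λ₂ = λ₁ + Δλ = -116.752°.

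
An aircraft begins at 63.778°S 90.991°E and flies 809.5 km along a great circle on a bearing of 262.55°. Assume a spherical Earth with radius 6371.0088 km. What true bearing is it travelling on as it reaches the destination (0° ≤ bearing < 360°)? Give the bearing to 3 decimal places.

final bearing 277.393°

The arc subtends δ = 809.5/6371.0088 = 0.127060 rad at the centre.
Start latitude φ₁ = -1.113136 rad; initial bearing θ = 4.582362 rad.
Applying the spherical law of cosines for sides, sin φ₂ = sin φ₁ cos δ + cos φ₁ sin δ cos θ = -0.897117, so φ₂ = -63.782°.
Δλ = atan2( sin θ sin δ cos φ₁ , cos δ − sin φ₁ sin φ₂ ) = atan2(-0.055518, 0.187145) = -0.288387 rad = -16.523°.
Hence λ₂ = 90.991° + -16.523° = 74.468°.
The forward bearing on arrival equals the back-azimuth from the destination plus 180°.
Back-azimuth from P₂ (-63.782°, 74.468°) to P₁ (-63.778°, 90.991°), with Δλ' = λ₁ − λ₂ = 16.523°: atan2( sin Δλ' cos φ₁ , cos φ₂ sin φ₁ − sin φ₂ cos φ₁ cos Δλ' ) = 97.393°.
Final bearing = (97.393° + 180°) mod 360° = 277.393°.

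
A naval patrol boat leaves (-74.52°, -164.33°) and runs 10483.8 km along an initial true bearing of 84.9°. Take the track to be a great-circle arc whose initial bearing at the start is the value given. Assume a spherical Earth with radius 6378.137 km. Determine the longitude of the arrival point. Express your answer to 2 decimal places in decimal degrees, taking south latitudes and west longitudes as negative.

The arc subtends δ = 10483.8/6378.137 = 1.643709 rad at the centre.
Converting: φ₁ = -1.300619 rad, θ = 1.481785 rad.
sin φ₂ = sin φ₁ cos δ + cos φ₁ sin δ cos θ = (-0.963724)(-0.072848) + (0.266902)(0.997343)(0.088894) = 0.093868
φ₂ = asin(0.093868) = 0.094007 rad = 5.39°.
For the longitude increment, Δλ = atan2( sin θ sin δ cos φ₁, cos δ − sin φ₁ sin φ₂ ) = atan2(0.265139, 0.017615) = 86.20°.
λ₂ = λ₁ + Δλ = -78.13°.

longitude -78.13°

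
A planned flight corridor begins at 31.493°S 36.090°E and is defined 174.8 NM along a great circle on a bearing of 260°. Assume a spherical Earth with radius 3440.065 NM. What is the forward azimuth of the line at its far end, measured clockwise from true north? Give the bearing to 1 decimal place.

The arc subtends δ = 174.8/3440.065 = 0.050813 rad at the centre.
Start latitude φ₁ = -0.549657 rad; initial bearing θ = 4.537856 rad.
Destination latitude: φ₂ = arcsin( sin φ₁ cos δ + cos φ₁ sin δ cos θ ) = arcsin(-0.529241) = -31.954°.
Then Δλ = atan2(-0.042652, 0.722237) = -0.058987 rad, from sin θ sin δ cos φ₁ over cos δ − sin φ₁ sin φ₂.
λ₂ = λ₁ + Δλ = 32.710°.
The forward bearing on arrival equals the back-azimuth from the destination plus 180°.
Back-azimuth from P₂ (-32.0°, 32.7°) to P₁ (-31.5°, 36.1°), with Δλ' = λ₁ − λ₂ = 3.4°: atan2( sin Δλ' cos φ₁ , cos φ₂ sin φ₁ − sin φ₂ cos φ₁ cos Δλ' ) = 81.8°.
Final bearing = (81.8° + 180°) mod 360° = 261.8°.

final bearing 261.8°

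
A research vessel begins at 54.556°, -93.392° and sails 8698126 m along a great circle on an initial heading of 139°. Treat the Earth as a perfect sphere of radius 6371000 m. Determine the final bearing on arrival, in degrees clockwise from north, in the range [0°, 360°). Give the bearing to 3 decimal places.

δ = 8698126/6371000 = 1.365269 rad (78.2241°).
Converting: φ₁ = 0.952182 rad, θ = 2.426008 rad.
Destination latitude: φ₂ = arcsin( sin φ₁ cos δ + cos φ₁ sin δ cos θ ) = arcsin(-0.262186) = -15.200°.
Δλ = atan2( sin θ sin δ cos φ₁ , cos δ − sin φ₁ sin φ₂ ) = atan2(0.372446, 0.417683) = 0.728208 rad = 41.723°.
λ₂ = -93.392° + 41.723° = -51.669°.
The forward bearing on arrival equals the back-azimuth from the destination plus 180°.
Back-azimuth from P₂ (-15.200°, -51.669°) to P₁ (54.556°, -93.392°), with Δλ' = λ₁ − λ₂ = -41.723°: atan2( sin Δλ' cos φ₁ , cos φ₂ sin φ₁ − sin φ₂ cos φ₁ cos Δλ' ) = 336.781°.
Final bearing = (336.781° + 180°) mod 360° = 156.781°.

final bearing 156.781°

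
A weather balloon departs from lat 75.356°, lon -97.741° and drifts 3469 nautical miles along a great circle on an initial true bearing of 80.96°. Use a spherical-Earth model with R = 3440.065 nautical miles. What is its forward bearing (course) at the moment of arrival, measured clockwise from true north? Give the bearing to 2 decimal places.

δ = 3469/3440.065 = 1.008411 rad (57.7777°).
With φ₁ = 75.356° = 1.315210 rad and θ = 80.96° = 1.413019 rad:
Applying the spherical law of cosines for sides, sin φ₂ = sin φ₁ cos δ + cos φ₁ sin δ cos θ = 0.549489, so φ₂ = 33.332°.
For the longitude increment, Δλ = atan2( sin θ sin δ cos φ₁, cos δ − sin φ₁ sin φ₂ ) = atan2(0.211219, 0.001566) = 89.575°.
λ₂ = λ₁ + Δλ = -8.166°.
The forward bearing on arrival equals the back-azimuth from the destination plus 180°.
Back-azimuth from P₂ (33.33°, -8.17°) to P₁ (75.36°, -97.74°), with Δλ' = λ₁ − λ₂ = -89.58°: atan2( sin Δλ' cos φ₁ , cos φ₂ sin φ₁ − sin φ₂ cos φ₁ cos Δλ' ) = 342.61°.
Final bearing = (342.61° + 180°) mod 360° = 162.61°.

final bearing 162.61°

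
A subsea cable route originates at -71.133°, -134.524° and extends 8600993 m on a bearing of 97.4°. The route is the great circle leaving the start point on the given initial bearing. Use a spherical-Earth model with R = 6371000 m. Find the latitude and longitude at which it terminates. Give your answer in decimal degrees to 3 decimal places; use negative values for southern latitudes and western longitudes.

latitude -14.351°, longitude -41.678°

Central angle δ = d/R = 1.350022 rad.
Start latitude φ₁ = -1.241505 rad; initial bearing θ = 1.699951 rad.
Destination latitude: φ₂ = arcsin( sin φ₁ cos δ + cos φ₁ sin δ cos θ ) = arcsin(-0.247857) = -14.351°.
Then Δλ = atan2(0.312896, -0.015555) = 1.620470 rad, from sin θ sin δ cos φ₁ over cos δ − sin φ₁ sin φ₂.
λ₂ = λ₁ + Δλ = -41.678°.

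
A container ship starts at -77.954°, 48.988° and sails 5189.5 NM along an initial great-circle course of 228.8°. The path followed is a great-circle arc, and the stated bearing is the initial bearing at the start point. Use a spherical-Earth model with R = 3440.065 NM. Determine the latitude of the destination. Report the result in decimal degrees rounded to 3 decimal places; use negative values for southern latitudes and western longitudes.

Angular distance δ = d/R = 5189.5 / 3440.065 = 1.508547 rad.
Start latitude φ₁ = -1.360554 rad; initial bearing θ = 3.993313 rad.
sin φ₂ = sin φ₁ cos δ + cos φ₁ sin δ cos θ = (-0.977980)(0.062209) + (0.208697)(0.998063)(-0.658689) = -0.198039
φ₂ = asin(-0.198039) = -0.199357 rad = -11.422°.
For the longitude increment, Δλ = atan2( sin θ sin δ cos φ₁, cos δ − sin φ₁ sin φ₂ ) = atan2(-0.156723, -0.131470) = -129.992°.
Hence λ₂ = 48.988° + -129.992° = -81.004°.

latitude -11.422°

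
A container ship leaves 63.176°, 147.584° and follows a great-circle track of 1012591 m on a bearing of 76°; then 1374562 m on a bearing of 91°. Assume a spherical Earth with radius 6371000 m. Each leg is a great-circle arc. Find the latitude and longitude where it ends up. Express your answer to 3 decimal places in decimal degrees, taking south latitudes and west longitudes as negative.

Apply the spherical direct solution leg by leg, carrying full precision between legs.
Leg 1: from (63.176°, 147.584°), δ = 1012591/6371000 = 0.158938 rad, θ = 76° → φ = 63.952°, λ = 168.054°.
Leg 2: from (63.952°, 168.054°), δ = 1374562/6371000 = 0.215753 rad, θ = 91° → φ = 61.158°, λ = -165.604°.

latitude 61.158°, longitude -165.604°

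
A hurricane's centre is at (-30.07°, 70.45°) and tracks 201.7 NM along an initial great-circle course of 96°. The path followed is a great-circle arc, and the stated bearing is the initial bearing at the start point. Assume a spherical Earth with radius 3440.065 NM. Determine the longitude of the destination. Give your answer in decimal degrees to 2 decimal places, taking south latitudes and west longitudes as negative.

Central angle δ = d/R = 0.058633 rad.
Start latitude φ₁ = -0.524821 rad; initial bearing θ = 1.675516 rad.
Applying the spherical law of cosines for sides, sin φ₂ = sin φ₁ cos δ + cos φ₁ sin δ cos θ = -0.505498, so φ₂ = -30.36°.
For the longitude increment, Δλ = atan2( sin θ sin δ cos φ₁, cos δ − sin φ₁ sin φ₂ ) = atan2(0.050435, 0.744998) = 3.87°.
λ₂ = λ₁ + Δλ = 74.32°.

longitude 74.32°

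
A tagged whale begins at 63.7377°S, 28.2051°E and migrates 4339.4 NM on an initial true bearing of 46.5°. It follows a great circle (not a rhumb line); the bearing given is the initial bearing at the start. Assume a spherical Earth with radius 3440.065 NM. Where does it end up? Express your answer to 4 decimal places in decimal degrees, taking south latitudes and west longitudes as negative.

The arc subtends δ = 4339.4/3440.065 = 1.261430 rad at the centre.
With φ₁ = -63.7377° = -1.112433 rad and θ = 46.5° = 0.811578 rad:
sin φ₂ = sin φ₁ cos δ + cos φ₁ sin δ cos θ = (-0.896778)(0.304455) + (0.442481)(0.952527)(0.688355) = 0.017095
φ₂ = asin(0.017095) = 0.017096 rad = 0.9795°.
Δλ = atan2( sin θ sin δ cos φ₁ , cos δ − sin φ₁ sin φ₂ ) = atan2(0.305727, 0.319786) = 0.762926 rad = 43.7124°.
Hence λ₂ = 28.2051° + 43.7124° = 71.9175°.

latitude 0.9795°, longitude 71.9175°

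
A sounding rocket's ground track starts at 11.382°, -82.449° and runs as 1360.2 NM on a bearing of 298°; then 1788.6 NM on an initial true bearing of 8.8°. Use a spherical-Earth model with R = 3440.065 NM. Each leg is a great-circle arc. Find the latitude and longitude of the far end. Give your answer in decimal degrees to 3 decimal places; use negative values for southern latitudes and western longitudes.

latitude 50.360°, longitude -96.980°

Apply the spherical direct solution leg by leg, carrying full precision between legs.
Leg 1: from (11.382°, -82.449°), δ = 1360.2/3440.065 = 0.395400 rad, θ = 298° → φ = 21.063°, λ = -103.822°.
Leg 2: from (21.063°, -103.822°), δ = 1788.6/3440.065 = 0.519932 rad, θ = 8.8° → φ = 50.360°, λ = -96.980°.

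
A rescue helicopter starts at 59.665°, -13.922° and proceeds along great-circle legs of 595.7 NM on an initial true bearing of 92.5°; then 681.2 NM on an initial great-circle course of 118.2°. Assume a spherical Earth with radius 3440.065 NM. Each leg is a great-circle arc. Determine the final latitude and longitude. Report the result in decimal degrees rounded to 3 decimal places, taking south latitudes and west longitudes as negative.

Apply the spherical direct solution leg by leg, carrying full precision between legs.
Leg 1: from (59.665°, -13.922°), δ = 595.7/3440.065 = 0.173165 rad, θ = 92.5° → φ = 57.820°, λ = 4.936°.
Leg 2: from (57.820°, 4.936°), δ = 681.2/3440.065 = 0.198020 rad, θ = 118.2° → φ = 51.291°, λ = 21.031°.

latitude 51.291°, longitude 21.031°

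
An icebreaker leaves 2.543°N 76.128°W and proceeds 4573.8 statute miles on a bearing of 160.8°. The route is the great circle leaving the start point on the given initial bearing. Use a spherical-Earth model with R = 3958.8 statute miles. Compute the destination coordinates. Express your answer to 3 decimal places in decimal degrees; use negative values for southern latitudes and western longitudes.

latitude -57.703°, longitude -41.855°

δ = 4573.8/3958.8 = 1.155350 rad (66.1967°).
With φ₁ = 2.543° = 0.044384 rad and θ = 160.8° = 2.806489 rad:
sin φ₂ = sin φ₁ cos δ + cos φ₁ sin δ cos θ = (0.044369)(0.403598) + (0.999015)(0.914936)(-0.944376) = -0.845286
φ₂ = asin(-0.845286) = -1.007100 rad = -57.703°.
Δλ = atan2( sin θ sin δ cos φ₁ , cos δ − sin φ₁ sin φ₂ ) = atan2(0.300596, 0.441103) = 0.598177 rad = 34.273°.
Hence λ₂ = -76.128° + 34.273° = -41.855°.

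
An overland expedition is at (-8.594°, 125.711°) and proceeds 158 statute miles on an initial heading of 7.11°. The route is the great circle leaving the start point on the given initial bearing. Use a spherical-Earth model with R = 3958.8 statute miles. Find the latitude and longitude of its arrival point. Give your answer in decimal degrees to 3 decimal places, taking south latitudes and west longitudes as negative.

δ = 158/3958.8 = 0.039911 rad (2.2867°).
With φ₁ = -8.594° = -0.149994 rad and θ = 7.11° = 0.124093 rad:
sin φ₂ = sin φ₁ cos δ + cos φ₁ sin δ cos θ = (-0.149432)(0.999204) + (0.988772)(0.039900)(0.992310) = -0.110164
φ₂ = asin(-0.110164) = -0.110388 rad = -6.325°.
Then Δλ = atan2(0.004883, 0.982742) = 0.004969 rad, from sin θ sin δ cos φ₁ over cos δ − sin φ₁ sin φ₂.
λ₂ = 125.711° + 0.285° = 125.996°.

latitude -6.325°, longitude 125.996°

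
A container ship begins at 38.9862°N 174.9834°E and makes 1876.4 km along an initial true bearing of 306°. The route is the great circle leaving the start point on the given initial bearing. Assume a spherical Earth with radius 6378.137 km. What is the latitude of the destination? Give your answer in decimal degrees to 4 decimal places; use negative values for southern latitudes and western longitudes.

δ = 1876.4/6378.137 = 0.294192 rad (16.8560°).
Start latitude φ₁ = 0.680438 rad; initial bearing θ = 5.340708 rad.
sin φ₂ = sin φ₁ cos δ + cos φ₁ sin δ cos θ = (0.629133)(0.957037) + (0.777298)(0.289967)(0.587785) = 0.734585
φ₂ = asin(0.734585) = 0.825055 rad = 47.2721°.
Δλ = atan2( sin θ sin δ cos φ₁ , cos δ − sin φ₁ sin φ₂ ) = atan2(-0.182345, 0.494885) = -0.353024 rad = -20.2268°.
λ₂ = λ₁ + Δλ = 154.7566°.

latitude 47.2721°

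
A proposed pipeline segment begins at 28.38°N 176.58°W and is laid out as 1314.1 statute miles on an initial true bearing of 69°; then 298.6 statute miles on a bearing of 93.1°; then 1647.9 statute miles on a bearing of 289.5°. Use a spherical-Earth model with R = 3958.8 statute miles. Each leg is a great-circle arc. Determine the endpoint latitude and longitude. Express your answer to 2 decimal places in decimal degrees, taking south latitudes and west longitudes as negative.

Apply the spherical direct solution leg by leg, carrying full precision between legs.
Leg 1: from (28.38°, -176.58°), δ = 1314.1/3958.8 = 0.331944 rad, θ = 69° → φ = 33.51°, λ = -155.18°.
Leg 2: from (33.51°, -155.18°), δ = 298.6/3958.8 = 0.075427 rad, θ = 93.1° → φ = 33.17°, λ = -150.02°.
Leg 3: from (33.17°, -150.02°), δ = 1647.9/3958.8 = 0.416263 rad, θ = 289.5° → φ = 37.84°, λ = -178.88°.

latitude 37.84°, longitude -178.88°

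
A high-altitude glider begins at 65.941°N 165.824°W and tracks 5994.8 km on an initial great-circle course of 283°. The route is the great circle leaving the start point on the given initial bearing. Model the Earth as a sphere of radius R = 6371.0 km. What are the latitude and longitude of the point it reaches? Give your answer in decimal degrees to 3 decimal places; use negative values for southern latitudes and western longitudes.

The arc subtends δ = 5994.8/6371 = 0.940951 rad at the centre.
Start latitude φ₁ = 1.150888 rad; initial bearing θ = 4.939282 rad.
sin φ₂ = sin φ₁ cos δ + cos φ₁ sin δ cos θ = (0.913126)(0.589020) + (0.407677)(0.808119)(0.224951) = 0.611960
φ₂ = asin(0.611960) = 0.658536 rad = 37.731°.
Then Δλ = atan2(-0.321008, 0.030223) = -1.476922 rad, from sin θ sin δ cos φ₁ over cos δ − sin φ₁ sin φ₂.
λ₂ = -165.824° + -84.621° = -250.445°, normalized to (−180°, 180°] → 109.555°.

latitude 37.731°, longitude 109.555°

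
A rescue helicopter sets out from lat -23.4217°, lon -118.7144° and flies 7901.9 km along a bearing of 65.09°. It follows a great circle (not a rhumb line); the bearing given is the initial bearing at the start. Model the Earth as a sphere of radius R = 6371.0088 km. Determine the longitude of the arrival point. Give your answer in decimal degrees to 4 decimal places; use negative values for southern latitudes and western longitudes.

Angular distance δ = d/R = 7901.9 / 6371.0088 = 1.240290 rad.
With φ₁ = -23.4217° = -0.408786 rad and θ = 65.09° = 1.136035 rad:
sin φ₂ = sin φ₁ cos δ + cos φ₁ sin δ cos θ = (-0.397495)(0.324522) + (0.917604)(0.945878)(0.421194) = 0.236576
φ₂ = asin(0.236576) = 0.238840 rad = 13.6845°.
Then Δλ = atan2(0.787198, 0.418560) = 1.082105 rad, from sin θ sin δ cos φ₁ over cos δ − sin φ₁ sin φ₂.
Hence λ₂ = -118.7144° + 62.0000° = -56.7144°.

longitude -56.7144°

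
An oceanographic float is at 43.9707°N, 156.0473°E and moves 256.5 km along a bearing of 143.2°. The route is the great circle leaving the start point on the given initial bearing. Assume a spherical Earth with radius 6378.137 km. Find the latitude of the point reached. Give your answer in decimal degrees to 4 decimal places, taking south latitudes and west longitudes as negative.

The arc subtends δ = 256.5/6378.137 = 0.040216 rad at the centre.
Converting: φ₁ = 0.767433 rad, θ = 2.499311 rad.
Applying the spherical law of cosines for sides, sin φ₂ = sin φ₁ cos δ + cos φ₁ sin δ cos θ = 0.670560, so φ₂ = 42.1103°.
Δλ = atan2( sin θ sin δ cos φ₁ , cos δ − sin φ₁ sin φ₂ ) = atan2(0.017333, 0.533628) = 0.032470 rad = 1.8604°.
λ₂ = λ₁ + Δλ = 157.9077°.

latitude 42.1103°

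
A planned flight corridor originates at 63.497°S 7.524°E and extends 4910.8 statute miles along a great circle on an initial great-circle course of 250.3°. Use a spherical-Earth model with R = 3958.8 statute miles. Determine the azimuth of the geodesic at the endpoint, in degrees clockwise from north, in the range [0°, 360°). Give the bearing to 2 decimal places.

final bearing 332.23°

The arc subtends δ = 4910.8/3958.8 = 1.240477 rad at the centre.
Start latitude φ₁ = -1.108232 rad; initial bearing θ = 4.368559 rad.
sin φ₂ = sin φ₁ cos δ + cos φ₁ sin δ cos θ = (-0.894911)(0.324345) + (0.446245)(0.945939)(-0.337095) = -0.432555
φ₂ = asin(-0.432555) = -0.447324 rad = -25.630°.
Δλ = atan2( sin θ sin δ cos φ₁ , cos δ − sin φ₁ sin φ₂ ) = atan2(-0.397414, -0.062753) = -1.727406 rad = -98.973°.
Hence λ₂ = 7.524° + -98.973° = -91.449°.
The forward bearing on arrival equals the back-azimuth from the destination plus 180°.
Back-azimuth from P₂ (-25.63°, -91.45°) to P₁ (-63.50°, 7.52°), with Δλ' = λ₁ − λ₂ = 98.97°: atan2( sin Δλ' cos φ₁ , cos φ₂ sin φ₁ − sin φ₂ cos φ₁ cos Δλ' ) = 152.23°.
Final bearing = (152.23° + 180°) mod 360° = 332.23°.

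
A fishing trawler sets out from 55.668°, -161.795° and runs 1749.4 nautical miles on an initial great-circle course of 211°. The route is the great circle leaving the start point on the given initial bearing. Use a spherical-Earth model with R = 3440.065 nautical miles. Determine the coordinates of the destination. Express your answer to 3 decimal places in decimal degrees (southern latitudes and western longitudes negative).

latitude 29.072°, longitude -178.469°

Central angle δ = d/R = 0.508537 rad.
With φ₁ = 55.668° = 0.971590 rad and θ = 211° = 3.682645 rad:
Destination latitude: φ₂ = arcsin( sin φ₁ cos δ + cos φ₁ sin δ cos θ ) = arcsin(0.485904) = 29.072°.
Δλ = atan2( sin θ sin δ cos φ₁ , cos δ − sin φ₁ sin φ₂ ) = atan2(-0.141432, 0.472206) = -0.291011 rad = -16.674°.
λ₂ = λ₁ + Δλ = -178.469°.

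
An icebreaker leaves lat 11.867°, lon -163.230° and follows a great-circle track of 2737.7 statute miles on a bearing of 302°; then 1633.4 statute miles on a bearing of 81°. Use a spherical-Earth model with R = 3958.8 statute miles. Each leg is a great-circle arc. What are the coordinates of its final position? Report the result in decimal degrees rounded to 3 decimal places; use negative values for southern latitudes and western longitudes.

Apply the spherical direct solution leg by leg, carrying full precision between legs.
Leg 1: from (11.867°, -163.230°), δ = 2737.7/3958.8 = 0.691548 rad, θ = 302° → φ = 29.283°, λ = 158.450°.
Leg 2: from (29.283°, 158.450°), δ = 1633.4/3958.8 = 0.412600 rad, θ = 81° → φ = 30.185°, λ = -174.281°.

latitude 30.185°, longitude -174.281°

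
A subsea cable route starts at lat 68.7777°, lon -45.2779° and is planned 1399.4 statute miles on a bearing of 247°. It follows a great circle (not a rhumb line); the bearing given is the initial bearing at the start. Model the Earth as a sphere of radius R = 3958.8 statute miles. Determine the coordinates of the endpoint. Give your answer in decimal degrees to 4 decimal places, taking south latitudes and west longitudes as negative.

δ = 1399.4/3958.8 = 0.353491 rad (20.2535°).
Converting: φ₁ = 1.200397 rad, θ = 4.310963 rad.
Destination latitude: φ₂ = arcsin( sin φ₁ cos δ + cos φ₁ sin δ cos θ ) = arcsin(0.825583) = 55.6477°.
Then Δλ = atan2(-0.115349, 0.168575) = -0.600084 rad, from sin θ sin δ cos φ₁ over cos δ − sin φ₁ sin φ₂.
λ₂ = λ₁ + Δλ = -79.6602°.

latitude 55.6477°, longitude -79.6602°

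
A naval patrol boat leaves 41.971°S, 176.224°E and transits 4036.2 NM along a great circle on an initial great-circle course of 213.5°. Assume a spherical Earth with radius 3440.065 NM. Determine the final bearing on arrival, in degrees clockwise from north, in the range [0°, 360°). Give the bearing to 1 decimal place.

The arc subtends δ = 4036.2/3440.065 = 1.173292 rad at the centre.
With φ₁ = -41.971° = -0.732532 rad and θ = 213.5° = 3.726278 rad:
Applying the spherical law of cosines for sides, sin φ₂ = sin φ₁ cos δ + cos φ₁ sin δ cos θ = -0.830528, so φ₂ = -56.153°.
For the longitude increment, Δλ = atan2( sin θ sin δ cos φ₁, cos δ − sin φ₁ sin φ₂ ) = atan2(-0.378360, -0.168300) = -113.980°.
Hence λ₂ = 176.224° + -113.980° = 62.244°.
The forward bearing on arrival equals the back-azimuth from the destination plus 180°.
Back-azimuth from P₂ (-56.2°, 62.2°) to P₁ (-42.0°, 176.2°), with Δλ' = λ₁ − λ₂ = 114.0°: atan2( sin Δλ' cos φ₁ , cos φ₂ sin φ₁ − sin φ₂ cos φ₁ cos Δλ' ) = 132.5°.
Final bearing = (132.5° + 180°) mod 360° = 312.5°.

final bearing 312.5°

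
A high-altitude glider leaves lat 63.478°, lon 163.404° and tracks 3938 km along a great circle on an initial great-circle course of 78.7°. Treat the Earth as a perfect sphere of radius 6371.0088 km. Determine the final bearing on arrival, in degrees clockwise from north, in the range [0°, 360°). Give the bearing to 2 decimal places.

The arc subtends δ = 3938/6371.0088 = 0.618112 rad at the centre.
With φ₁ = 63.478° = 1.107900 rad and θ = 78.7° = 1.373574 rad:
Destination latitude: φ₂ = arcsin( sin φ₁ cos δ + cos φ₁ sin δ cos θ ) = arcsin(0.779913) = 51.253°.
Then Δλ = atan2(0.253753, 0.117136) = 1.138326 rad, from sin θ sin δ cos φ₁ over cos δ − sin φ₁ sin φ₂.
λ₂ = 163.404° + 65.221° = 228.625°, normalized to (−180°, 180°] → -131.375°.
The forward bearing on arrival equals the back-azimuth from the destination plus 180°.
Back-azimuth from P₂ (51.25°, -131.37°) to P₁ (63.48°, 163.40°), with Δλ' = λ₁ − λ₂ = 294.78°: atan2( sin Δλ' cos φ₁ , cos φ₂ sin φ₁ − sin φ₂ cos φ₁ cos Δλ' ) = 315.60°.
Final bearing = (315.60° + 180°) mod 360° = 135.60°.

final bearing 135.60°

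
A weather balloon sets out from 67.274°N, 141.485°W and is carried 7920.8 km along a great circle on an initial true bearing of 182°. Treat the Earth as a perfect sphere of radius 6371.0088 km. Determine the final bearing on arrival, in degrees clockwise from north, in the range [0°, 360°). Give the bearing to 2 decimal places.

final bearing 180.77°

δ = 7920.8/6371.0088 = 1.243257 rad (71.2334°).
Converting: φ₁ = 1.174153 rad, θ = 3.176499 rad.
Applying the spherical law of cosines for sides, sin φ₂ = sin φ₁ cos δ + cos φ₁ sin δ cos θ = -0.068826, so φ₂ = -3.947°.
For the longitude increment, Δλ = atan2( sin θ sin δ cos φ₁, cos δ − sin φ₁ sin φ₂ ) = atan2(-0.012766, 0.385197) = -1.898°.
λ₂ = -141.485° + -1.898° = -143.383°.
The forward bearing on arrival equals the back-azimuth from the destination plus 180°.
Back-azimuth from P₂ (-3.95°, -143.38°) to P₁ (67.27°, -141.49°), with Δλ' = λ₁ − λ₂ = 1.90°: atan2( sin Δλ' cos φ₁ , cos φ₂ sin φ₁ − sin φ₂ cos φ₁ cos Δλ' ) = 0.77°.
Final bearing = (0.77° + 180°) mod 360° = 180.77°.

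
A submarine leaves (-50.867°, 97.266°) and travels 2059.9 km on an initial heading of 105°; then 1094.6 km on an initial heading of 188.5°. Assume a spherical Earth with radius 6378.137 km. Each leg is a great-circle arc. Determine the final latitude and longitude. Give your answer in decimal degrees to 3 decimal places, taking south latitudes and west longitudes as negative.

Apply the spherical direct solution leg by leg, carrying full precision between legs.
Leg 1: from (-50.867°, 97.266°), δ = 2059.9/6378.137 = 0.322963 rad, θ = 105° → φ = -51.945°, λ = 127.090°.
Leg 2: from (-51.945°, 127.090°), δ = 1094.6/6378.137 = 0.171618 rad, θ = 188.5° → φ = -61.638°, λ = 124.044°.

latitude -61.638°, longitude 124.044°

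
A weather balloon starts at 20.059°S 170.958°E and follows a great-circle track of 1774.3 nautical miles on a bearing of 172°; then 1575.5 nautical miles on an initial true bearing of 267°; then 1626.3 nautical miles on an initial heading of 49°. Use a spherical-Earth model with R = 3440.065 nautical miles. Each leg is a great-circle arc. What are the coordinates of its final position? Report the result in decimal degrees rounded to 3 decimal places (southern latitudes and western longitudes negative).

Apply the spherical direct solution leg by leg, carrying full precision between legs.
Leg 1: from (-20.059°, 170.958°), δ = 1774.3/3440.065 = 0.515775 rad, θ = 172° → φ = -49.214°, λ = 176.990°.
Leg 2: from (-49.214°, 176.990°), δ = 1575.5/3440.065 = 0.457986 rad, θ = 267° → φ = -43.967°, λ = 139.149°.
Leg 3: from (-43.967°, 139.149°), δ = 1626.3/3440.065 = 0.472753 rad, θ = 49° → φ = -23.771°, λ = 161.205°.

latitude -23.771°, longitude 161.205°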